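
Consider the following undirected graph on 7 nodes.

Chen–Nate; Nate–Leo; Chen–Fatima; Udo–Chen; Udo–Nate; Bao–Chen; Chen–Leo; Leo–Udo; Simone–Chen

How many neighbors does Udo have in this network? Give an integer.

Udo is directly tied to Chen, Leo, and Nate. That is 3 neighbors, so the degree of Udo is 3.

3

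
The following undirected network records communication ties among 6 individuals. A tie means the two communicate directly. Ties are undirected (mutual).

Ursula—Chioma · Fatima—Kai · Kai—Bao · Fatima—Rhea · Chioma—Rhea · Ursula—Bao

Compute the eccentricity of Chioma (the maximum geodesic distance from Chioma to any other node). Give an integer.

3

Distances from Chioma: Bao:2, Fatima:2, Kai:3, Rhea:1, Ursula:1.
The largest is 3 (to Kai), so the eccentricity of Chioma is 3.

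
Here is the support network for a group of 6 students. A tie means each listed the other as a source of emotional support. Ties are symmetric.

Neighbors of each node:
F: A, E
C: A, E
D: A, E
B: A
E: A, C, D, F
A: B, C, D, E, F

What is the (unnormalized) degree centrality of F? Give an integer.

2

F is directly tied to A and E. That is 2 neighbors, so the degree of F is 2.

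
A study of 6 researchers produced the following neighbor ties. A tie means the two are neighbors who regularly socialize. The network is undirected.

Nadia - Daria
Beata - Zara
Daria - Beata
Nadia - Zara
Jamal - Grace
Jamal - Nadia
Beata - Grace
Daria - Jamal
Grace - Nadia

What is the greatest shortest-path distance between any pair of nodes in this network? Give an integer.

Eccentricity of each node (its greatest distance to any other): Beata:2, Daria:2, Grace:2, Jamal:2, Nadia:2, Zara:2.
The maximum eccentricity is 2, realized for instance by the pair Zara–Grace via Zara – Nadia – Grace. So the diameter is 2.

2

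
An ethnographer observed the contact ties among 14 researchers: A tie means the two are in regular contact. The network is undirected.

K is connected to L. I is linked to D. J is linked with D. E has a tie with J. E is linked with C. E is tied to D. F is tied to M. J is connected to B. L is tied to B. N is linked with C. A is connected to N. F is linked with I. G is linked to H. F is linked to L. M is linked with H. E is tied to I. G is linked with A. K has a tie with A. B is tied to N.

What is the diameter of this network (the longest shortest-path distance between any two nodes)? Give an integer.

5

Eccentricity of each node (its greatest distance to any other): A:4, B:4, C:4, D:5, E:4, F:3, G:5, H:5, I:4, J:5, K:4, L:3, M:4, N:4.
The maximum eccentricity is 5, realized for instance by the pair D–G via D – E – C – N – A – G. So the diameter is 5.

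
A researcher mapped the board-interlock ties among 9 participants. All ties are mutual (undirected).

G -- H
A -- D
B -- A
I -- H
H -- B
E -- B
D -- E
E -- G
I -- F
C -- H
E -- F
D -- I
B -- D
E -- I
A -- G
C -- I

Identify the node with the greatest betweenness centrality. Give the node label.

Unnormalized betweenness of each node: A:5/6, B:9/4, C:0, D:5/2, E:59/12, F:0, G:7/4, H:23/6, I:71/12.
I has the largest value, 71/12, making it the main broker — the node through which the most shortest paths run.

I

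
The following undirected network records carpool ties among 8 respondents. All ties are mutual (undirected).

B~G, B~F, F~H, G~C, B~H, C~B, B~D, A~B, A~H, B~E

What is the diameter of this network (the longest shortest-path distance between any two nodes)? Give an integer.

Eccentricity of each node (its greatest distance to any other): A:2, B:1, C:2, D:2, E:2, F:2, G:2, H:2.
The maximum eccentricity is 2, realized for instance by the pair E–F via E – B – F. So the diameter is 2.

2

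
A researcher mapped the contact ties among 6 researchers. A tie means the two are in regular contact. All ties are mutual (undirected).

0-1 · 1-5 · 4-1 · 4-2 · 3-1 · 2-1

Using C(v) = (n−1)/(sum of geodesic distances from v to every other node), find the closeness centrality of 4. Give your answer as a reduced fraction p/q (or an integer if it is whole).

Distances from 4: 0:2, 1:1, 2:1, 3:2, 5:2. Sum = 8.
n = 6, so closeness = 5/8.

5/8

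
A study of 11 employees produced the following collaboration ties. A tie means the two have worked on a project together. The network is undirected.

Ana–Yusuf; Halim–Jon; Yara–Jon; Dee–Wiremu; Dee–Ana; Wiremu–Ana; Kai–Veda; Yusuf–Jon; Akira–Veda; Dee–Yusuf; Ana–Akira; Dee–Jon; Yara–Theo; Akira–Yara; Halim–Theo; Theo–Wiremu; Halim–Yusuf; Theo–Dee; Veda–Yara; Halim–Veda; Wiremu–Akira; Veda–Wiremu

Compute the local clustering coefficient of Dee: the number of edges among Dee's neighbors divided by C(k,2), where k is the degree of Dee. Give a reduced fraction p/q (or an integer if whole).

2/5

Dee's neighbors: Ana, Jon, Theo, Wiremu, and Yusuf (k = 5).
Possible neighbor pairs: C(5,2) = 10. Edges among them: Ana–Wiremu, Ana–Yusuf, Jon–Yusuf, Theo–Wiremu → e = 4.
Clustering(Dee) = 4/10 = 2/5.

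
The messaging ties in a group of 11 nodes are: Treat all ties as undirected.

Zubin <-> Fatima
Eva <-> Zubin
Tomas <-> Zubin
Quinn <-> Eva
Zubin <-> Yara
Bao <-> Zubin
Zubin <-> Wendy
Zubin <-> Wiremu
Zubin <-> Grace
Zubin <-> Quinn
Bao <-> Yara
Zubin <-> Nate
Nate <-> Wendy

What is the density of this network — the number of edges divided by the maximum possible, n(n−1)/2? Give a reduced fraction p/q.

13/55

There are 13 edges and 11 nodes, so the maximum possible is C(11,2) = 55.
Density = 13/55.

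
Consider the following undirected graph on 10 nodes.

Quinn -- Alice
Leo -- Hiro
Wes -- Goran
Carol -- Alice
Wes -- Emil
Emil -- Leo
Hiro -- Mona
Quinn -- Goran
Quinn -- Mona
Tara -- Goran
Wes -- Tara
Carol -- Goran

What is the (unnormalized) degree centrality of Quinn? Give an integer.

3

Quinn is directly tied to Alice, Goran, and Mona. That is 3 neighbors, so the degree of Quinn is 3.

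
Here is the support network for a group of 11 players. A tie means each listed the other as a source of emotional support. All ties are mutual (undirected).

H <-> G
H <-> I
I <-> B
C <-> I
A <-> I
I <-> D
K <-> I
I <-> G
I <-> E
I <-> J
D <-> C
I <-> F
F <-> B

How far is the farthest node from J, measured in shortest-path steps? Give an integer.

2

Distances from J: A:2, B:2, C:2, D:2, E:2, F:2, G:2, H:2, I:1, K:2.
The largest is 2 (to H, K, F, A, D, B, G, E, and C), so the eccentricity of J is 2.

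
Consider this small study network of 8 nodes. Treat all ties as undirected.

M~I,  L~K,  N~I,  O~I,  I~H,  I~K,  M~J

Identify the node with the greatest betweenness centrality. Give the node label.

I

Unnormalized betweenness of each node: H:0, I:19, J:0, K:6, L:0, M:6, N:0, O:0.
I has the largest value, 19, making it the main broker — the node through which the most shortest paths run.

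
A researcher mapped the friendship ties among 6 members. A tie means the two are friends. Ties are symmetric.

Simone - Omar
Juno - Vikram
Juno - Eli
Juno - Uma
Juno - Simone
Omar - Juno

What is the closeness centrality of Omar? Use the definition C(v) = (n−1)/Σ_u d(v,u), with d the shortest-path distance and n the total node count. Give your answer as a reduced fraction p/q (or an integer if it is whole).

Distances from Omar: Eli:2, Juno:1, Simone:1, Uma:2, Vikram:2. Sum = 8.
n = 6, so closeness = 5/8.

5/8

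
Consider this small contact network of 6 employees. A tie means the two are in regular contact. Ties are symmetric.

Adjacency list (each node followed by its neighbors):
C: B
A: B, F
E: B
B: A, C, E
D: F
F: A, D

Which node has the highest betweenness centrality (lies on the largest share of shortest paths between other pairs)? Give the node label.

Unnormalized betweenness of each node: A:6, B:7, C:0, D:0, E:0, F:4.
B has the largest value, 7, making it the main broker — the node through which the most shortest paths run.

B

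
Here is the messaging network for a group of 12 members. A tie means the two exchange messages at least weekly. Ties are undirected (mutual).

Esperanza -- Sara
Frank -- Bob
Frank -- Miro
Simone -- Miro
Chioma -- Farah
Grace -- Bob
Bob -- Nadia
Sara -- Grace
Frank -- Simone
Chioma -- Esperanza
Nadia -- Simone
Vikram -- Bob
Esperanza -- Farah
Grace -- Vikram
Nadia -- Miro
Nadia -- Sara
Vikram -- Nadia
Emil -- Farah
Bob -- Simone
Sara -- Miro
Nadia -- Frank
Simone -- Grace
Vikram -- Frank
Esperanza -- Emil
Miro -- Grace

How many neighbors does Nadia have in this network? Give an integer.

Nadia is directly tied to Bob, Frank, Miro, Sara, Simone, and Vikram. That is 6 neighbors, so the degree of Nadia is 6.

6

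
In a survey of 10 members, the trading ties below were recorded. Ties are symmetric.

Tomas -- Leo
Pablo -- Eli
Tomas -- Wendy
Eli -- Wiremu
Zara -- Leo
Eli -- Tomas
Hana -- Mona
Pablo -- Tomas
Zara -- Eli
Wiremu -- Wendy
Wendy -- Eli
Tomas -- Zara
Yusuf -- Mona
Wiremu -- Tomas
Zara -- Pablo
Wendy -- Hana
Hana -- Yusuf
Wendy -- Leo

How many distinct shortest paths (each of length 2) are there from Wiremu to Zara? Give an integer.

The shortest distance is 2. The length-2 paths are: Wiremu–Tomas–Zara; Wiremu–Eli–Zara.
That gives 2 distinct shortest paths.

2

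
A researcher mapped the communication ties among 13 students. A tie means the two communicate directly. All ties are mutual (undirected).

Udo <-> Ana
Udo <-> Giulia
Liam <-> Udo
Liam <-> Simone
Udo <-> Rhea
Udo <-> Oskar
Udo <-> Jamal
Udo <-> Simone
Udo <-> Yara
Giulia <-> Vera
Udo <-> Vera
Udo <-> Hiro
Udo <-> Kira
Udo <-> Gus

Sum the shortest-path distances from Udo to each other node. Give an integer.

Distances from Udo: Ana:1, Giulia:1, Gus:1, Hiro:1, Jamal:1, Kira:1, Liam:1, Oskar:1, Rhea:1, Simone:1, Vera:1, Yara:1.
Sum = 1 + 1 + 1 + 1 + 1 + 1 + 1 + 1 + 1 + 1 + 1 + 1 = 12.

12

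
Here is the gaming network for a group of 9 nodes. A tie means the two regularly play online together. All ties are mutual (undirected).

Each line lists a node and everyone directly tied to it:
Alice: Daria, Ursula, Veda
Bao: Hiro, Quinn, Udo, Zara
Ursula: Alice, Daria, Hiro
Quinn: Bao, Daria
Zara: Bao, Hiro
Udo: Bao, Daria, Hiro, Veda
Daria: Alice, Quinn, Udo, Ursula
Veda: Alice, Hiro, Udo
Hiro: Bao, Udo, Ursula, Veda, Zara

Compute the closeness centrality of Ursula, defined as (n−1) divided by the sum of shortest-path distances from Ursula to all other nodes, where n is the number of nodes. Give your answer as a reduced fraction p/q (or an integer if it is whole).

8/13

Distances from Ursula: Alice:1, Bao:2, Daria:1, Hiro:1, Quinn:2, Udo:2, Veda:2, Zara:2. Sum = 13.
n = 9, so closeness = 8/13.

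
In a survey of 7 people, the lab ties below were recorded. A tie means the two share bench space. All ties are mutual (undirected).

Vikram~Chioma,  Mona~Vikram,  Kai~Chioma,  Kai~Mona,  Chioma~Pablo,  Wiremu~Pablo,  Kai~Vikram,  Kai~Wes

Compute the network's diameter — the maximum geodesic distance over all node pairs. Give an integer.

4

Eccentricity of each node (its greatest distance to any other): Chioma:2, Kai:3, Mona:4, Pablo:3, Vikram:3, Wes:4, Wiremu:4.
The maximum eccentricity is 4, realized for instance by the pair Wes–Wiremu via Wes – Kai – Chioma – Pablo – Wiremu. So the diameter is 4.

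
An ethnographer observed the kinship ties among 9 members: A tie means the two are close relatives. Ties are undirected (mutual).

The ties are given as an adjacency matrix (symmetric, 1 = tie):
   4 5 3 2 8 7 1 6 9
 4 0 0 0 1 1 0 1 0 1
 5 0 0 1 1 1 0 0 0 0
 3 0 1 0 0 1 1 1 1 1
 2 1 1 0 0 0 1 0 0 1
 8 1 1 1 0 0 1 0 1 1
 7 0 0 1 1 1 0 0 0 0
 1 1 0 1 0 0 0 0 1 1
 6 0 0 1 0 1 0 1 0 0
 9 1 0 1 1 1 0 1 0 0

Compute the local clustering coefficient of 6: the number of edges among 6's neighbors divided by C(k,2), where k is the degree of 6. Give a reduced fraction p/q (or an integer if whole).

2/3

6's neighbors: 1, 3, and 8 (k = 3).
Possible neighbor pairs: C(3,2) = 3. Edges among them: 1–3, 3–8 → e = 2.
Clustering(6) = 2/3.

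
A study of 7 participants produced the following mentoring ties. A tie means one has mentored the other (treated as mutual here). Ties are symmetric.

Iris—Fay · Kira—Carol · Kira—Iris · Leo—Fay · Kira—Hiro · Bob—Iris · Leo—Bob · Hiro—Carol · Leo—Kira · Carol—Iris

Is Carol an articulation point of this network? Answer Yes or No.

No

Even without Carol, every remaining node can still reach every other (the residual graph is connected), so Carol is not a cut vertex.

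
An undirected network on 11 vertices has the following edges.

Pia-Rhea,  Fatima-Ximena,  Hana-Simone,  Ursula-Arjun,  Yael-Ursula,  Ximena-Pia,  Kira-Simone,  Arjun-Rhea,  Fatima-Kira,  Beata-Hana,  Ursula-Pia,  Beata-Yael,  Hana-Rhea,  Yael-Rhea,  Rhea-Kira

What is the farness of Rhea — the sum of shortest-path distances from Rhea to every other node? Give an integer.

Distances from Rhea: Arjun:1, Beata:2, Fatima:2, Hana:1, Kira:1, Pia:1, Simone:2, Ursula:2, Ximena:2, Yael:1.
Sum = 1 + 2 + 2 + 1 + 1 + 1 + 2 + 2 + 2 + 1 = 15.

15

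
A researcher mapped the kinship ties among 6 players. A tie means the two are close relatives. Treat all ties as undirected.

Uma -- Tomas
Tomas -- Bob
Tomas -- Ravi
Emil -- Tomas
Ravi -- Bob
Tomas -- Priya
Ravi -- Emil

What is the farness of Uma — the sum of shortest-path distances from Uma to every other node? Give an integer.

9

Distances from Uma: Bob:2, Emil:2, Priya:2, Ravi:2, Tomas:1.
Sum = 2 + 2 + 2 + 2 + 1 = 9.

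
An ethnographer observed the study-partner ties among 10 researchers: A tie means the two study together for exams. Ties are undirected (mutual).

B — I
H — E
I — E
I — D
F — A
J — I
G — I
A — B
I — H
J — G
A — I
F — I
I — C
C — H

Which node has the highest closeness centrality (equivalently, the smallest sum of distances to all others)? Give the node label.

I

Farness (sum of distances to all others) for each node — A:15, B:16, C:16, D:17, E:16, F:16, G:16, H:15, I:9, J:16.
The smallest farness is 9, for I, so I has the highest closeness.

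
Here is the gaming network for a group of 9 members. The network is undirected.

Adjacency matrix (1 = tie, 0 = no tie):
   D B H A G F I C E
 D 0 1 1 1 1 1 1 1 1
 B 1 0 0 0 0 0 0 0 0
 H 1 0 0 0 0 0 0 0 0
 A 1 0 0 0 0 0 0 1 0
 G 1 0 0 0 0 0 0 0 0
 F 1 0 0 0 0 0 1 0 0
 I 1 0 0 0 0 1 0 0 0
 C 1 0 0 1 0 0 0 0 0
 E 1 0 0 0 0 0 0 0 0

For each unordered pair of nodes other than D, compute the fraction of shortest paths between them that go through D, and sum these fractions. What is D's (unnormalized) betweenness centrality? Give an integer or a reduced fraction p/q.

Pairs whose geodesics pass through D — B–H: 1; B–A: 1; B–G: 1; B–F: 1; B–I: 1; B–C: 1; B–E: 1; H–A: 1; H–G: 1; H–F: 1; H–I: 1; H–C: 1; H–E: 1; A–G: 1 … (+12 more pairs).
All other pairs contribute 0.
Summing the contributions gives betweenness(D) = 26.

26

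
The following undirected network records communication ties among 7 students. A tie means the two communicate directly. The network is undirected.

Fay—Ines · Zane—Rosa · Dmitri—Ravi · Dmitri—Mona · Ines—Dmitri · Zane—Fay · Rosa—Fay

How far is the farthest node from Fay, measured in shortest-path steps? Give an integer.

Distances from Fay: Dmitri:2, Ines:1, Mona:3, Ravi:3, Rosa:1, Zane:1.
The largest is 3 (to Mona and Ravi), so the eccentricity of Fay is 3.

3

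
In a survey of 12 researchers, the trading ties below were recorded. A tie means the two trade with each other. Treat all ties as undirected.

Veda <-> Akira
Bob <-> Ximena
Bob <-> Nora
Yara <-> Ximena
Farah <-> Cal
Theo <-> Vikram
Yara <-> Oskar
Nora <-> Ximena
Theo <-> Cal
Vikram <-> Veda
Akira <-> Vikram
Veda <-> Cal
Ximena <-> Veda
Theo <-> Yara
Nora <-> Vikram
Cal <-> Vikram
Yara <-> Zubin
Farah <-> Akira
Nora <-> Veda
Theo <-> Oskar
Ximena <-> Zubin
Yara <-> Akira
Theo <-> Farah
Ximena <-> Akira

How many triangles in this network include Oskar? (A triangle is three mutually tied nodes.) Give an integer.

1

Oskar's neighbors: Theo and Yara.
Neighbor pairs that are themselves tied: Oskar–Theo–Yara. Each forms one triangle with Oskar, for 1 in total.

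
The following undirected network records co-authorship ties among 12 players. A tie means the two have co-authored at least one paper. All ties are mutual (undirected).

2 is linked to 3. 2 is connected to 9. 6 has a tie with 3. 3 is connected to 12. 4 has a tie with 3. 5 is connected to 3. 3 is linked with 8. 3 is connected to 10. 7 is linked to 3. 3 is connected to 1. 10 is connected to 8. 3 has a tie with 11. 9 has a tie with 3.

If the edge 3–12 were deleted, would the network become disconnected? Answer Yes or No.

Without the 3–12 edge there is no alternate route between 3 and 12, so the network disconnects. It is a bridge.

Yes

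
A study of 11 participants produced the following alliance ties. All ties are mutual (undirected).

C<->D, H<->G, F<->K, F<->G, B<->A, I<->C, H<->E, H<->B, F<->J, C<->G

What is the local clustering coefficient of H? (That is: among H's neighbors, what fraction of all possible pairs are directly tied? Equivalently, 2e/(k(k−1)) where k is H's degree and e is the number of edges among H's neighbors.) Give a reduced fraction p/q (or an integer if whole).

H's neighbors: B, E, and G (k = 3).
Possible neighbor pairs: C(3,2) = 3. Edges among them: none → e = 0.
Clustering(H) = 0/3 = 0.

0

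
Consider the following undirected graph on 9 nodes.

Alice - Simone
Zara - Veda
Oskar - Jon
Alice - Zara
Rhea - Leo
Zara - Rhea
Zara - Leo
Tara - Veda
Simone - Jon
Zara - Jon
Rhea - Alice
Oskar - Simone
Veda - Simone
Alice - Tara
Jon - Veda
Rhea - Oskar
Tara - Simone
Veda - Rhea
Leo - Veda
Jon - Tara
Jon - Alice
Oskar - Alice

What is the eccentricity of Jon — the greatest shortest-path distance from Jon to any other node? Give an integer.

Distances from Jon: Alice:1, Leo:2, Oskar:1, Rhea:2, Simone:1, Tara:1, Veda:1, Zara:1.
The largest is 2 (to Rhea and Leo), so the eccentricity of Jon is 2.

2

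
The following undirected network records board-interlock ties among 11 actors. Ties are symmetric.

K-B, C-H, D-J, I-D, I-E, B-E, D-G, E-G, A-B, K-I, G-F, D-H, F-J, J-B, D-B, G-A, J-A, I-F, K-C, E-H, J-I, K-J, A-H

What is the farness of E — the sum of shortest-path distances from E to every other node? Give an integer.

16

Distances from E: A:2, B:1, C:2, D:2, F:2, G:1, H:1, I:1, J:2, K:2.
Sum = 2 + 1 + 2 + 2 + 2 + 1 + 1 + 1 + 2 + 2 = 16.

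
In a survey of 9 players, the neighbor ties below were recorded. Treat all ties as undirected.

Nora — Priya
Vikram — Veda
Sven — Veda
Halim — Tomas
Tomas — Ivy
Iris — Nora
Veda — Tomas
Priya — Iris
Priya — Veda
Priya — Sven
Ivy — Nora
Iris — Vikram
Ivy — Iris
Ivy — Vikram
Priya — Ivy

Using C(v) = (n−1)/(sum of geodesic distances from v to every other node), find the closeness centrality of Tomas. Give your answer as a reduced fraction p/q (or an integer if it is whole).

8/13

Distances from Tomas: Halim:1, Iris:2, Ivy:1, Nora:2, Priya:2, Sven:2, Veda:1, Vikram:2. Sum = 13.
n = 9, so closeness = 8/13.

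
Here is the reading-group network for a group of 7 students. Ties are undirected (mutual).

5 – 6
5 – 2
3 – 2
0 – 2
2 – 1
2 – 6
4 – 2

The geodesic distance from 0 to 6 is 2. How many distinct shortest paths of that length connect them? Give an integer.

1

The shortest distance is 2, and the only length-2 path is 0–2–6. So there is exactly 1 shortest path.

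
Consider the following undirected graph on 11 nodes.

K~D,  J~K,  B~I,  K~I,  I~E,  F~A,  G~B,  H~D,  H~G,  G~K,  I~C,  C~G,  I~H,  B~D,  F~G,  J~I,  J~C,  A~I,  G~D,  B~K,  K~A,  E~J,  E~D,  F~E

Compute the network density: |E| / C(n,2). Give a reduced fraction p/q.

There are 24 edges and 11 nodes, so the maximum possible is C(11,2) = 55.
Density = 24/55.

24/55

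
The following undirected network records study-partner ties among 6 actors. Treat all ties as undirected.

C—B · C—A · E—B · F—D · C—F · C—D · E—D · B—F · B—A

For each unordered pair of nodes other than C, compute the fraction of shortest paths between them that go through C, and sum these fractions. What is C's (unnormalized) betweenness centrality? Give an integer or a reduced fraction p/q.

11/6

Pairs whose geodesics pass through C — D–A: 1; D–B: 1/3; A–F: 1/2.
All other pairs contribute 0.
Summing the contributions gives betweenness(C) = 11/6.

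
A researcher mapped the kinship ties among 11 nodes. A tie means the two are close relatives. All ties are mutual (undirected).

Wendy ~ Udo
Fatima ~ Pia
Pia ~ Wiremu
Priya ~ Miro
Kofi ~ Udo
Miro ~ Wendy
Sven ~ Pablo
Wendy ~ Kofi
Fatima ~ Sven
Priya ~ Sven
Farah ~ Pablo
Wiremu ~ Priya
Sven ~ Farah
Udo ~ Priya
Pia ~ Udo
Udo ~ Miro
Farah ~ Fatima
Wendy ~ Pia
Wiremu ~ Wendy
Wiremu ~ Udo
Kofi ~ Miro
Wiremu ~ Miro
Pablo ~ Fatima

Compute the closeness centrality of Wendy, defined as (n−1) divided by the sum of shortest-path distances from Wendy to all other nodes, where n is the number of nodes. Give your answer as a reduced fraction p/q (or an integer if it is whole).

Distances from Wendy: Farah:3, Fatima:2, Kofi:1, Miro:1, Pablo:3, Pia:1, Priya:2, Sven:3, Udo:1, Wiremu:1. Sum = 18.
n = 11, so closeness = 10/18 = 5/9.

5/9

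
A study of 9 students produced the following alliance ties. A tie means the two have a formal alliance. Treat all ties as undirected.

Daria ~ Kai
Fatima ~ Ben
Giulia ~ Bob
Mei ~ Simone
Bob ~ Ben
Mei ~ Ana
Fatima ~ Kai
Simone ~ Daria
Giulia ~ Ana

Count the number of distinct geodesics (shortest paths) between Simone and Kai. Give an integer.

1

The shortest distance is 2, and the only length-2 path is Simone–Daria–Kai. So there is exactly 1 shortest path.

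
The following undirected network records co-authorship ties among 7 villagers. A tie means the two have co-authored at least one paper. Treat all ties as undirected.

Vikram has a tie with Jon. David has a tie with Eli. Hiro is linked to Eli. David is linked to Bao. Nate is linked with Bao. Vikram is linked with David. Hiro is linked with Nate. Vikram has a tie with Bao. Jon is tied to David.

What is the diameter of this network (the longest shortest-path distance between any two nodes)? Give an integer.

Eccentricity of each node (its greatest distance to any other): Bao:2, David:2, Eli:2, Hiro:3, Jon:3, Nate:3, Vikram:3.
The maximum eccentricity is 3, realized for instance by the pair Hiro–Jon via Hiro – Eli – David – Jon. So the diameter is 3.

3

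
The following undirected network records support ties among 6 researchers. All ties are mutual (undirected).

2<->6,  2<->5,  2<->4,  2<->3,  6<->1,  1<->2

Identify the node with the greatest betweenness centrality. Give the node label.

Unnormalized betweenness of each node: 1:0, 2:9, 3:0, 4:0, 5:0, 6:0.
2 has the largest value, 9, making it the main broker — the node through which the most shortest paths run.

2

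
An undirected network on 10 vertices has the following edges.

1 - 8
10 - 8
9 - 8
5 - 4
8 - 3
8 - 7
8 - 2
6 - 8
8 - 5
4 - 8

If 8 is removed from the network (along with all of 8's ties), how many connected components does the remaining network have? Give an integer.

Without 8, the remaining ties split the others into: {9}; {6}; {2}; {1}; {3}; {10}; {4, 5}; {7}.
That's 8 separate components.

8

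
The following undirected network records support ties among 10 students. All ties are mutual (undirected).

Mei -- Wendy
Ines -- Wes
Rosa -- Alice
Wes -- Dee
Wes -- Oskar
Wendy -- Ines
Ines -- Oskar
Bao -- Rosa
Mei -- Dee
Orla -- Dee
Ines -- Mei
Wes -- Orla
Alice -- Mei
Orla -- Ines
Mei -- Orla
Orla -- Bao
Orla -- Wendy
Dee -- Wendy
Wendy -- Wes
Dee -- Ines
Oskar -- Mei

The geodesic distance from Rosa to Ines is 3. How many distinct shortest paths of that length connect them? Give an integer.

The shortest distance is 3. The length-3 paths are: Rosa–Bao–Orla–Ines; Rosa–Alice–Mei–Ines.
That gives 2 distinct shortest paths.

2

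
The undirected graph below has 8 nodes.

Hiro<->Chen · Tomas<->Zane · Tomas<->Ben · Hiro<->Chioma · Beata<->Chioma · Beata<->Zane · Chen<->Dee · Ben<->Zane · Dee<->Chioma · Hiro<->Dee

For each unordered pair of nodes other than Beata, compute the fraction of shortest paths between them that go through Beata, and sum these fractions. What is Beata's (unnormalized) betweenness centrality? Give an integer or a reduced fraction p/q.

12

Pairs whose geodesics pass through Beata — Dee–Ben: 1; Dee–Zane: 1; Dee–Tomas: 1; Chioma–Ben: 1; Chioma–Zane: 1; Chioma–Tomas: 1; Hiro–Ben: 1; Hiro–Zane: 1; Hiro–Tomas: 1; Chen–Ben: 2/2; Chen–Zane: 2/2; Chen–Tomas: 2/2.
All other pairs contribute 0.
Summing the contributions gives betweenness(Beata) = 12.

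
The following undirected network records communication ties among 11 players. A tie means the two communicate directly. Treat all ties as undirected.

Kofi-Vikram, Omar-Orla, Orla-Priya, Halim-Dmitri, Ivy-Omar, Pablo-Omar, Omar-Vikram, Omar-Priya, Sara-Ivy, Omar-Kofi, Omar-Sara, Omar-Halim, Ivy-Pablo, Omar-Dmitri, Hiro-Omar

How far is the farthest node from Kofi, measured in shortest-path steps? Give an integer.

2

Distances from Kofi: Dmitri:2, Halim:2, Hiro:2, Ivy:2, Omar:1, Orla:2, Pablo:2, Priya:2, Sara:2, Vikram:1.
The largest is 2 (to Sara, Priya, Halim, Dmitri, Ivy, Pablo, Orla, and Hiro), so the eccentricity of Kofi is 2.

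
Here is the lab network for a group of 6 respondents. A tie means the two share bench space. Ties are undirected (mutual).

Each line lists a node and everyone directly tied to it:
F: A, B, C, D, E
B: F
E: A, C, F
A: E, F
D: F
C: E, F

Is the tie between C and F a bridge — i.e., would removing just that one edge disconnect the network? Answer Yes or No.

No

Even without that edge, C still reaches F via C – E – F, so the network stays connected. Not a bridge.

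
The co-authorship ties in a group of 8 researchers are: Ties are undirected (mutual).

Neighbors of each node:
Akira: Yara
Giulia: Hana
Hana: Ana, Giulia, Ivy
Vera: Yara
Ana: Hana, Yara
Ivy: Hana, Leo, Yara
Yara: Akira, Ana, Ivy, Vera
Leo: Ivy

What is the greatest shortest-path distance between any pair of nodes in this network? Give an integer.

4

Eccentricity of each node (its greatest distance to any other): Akira:4, Ana:3, Giulia:4, Hana:3, Ivy:2, Leo:3, Vera:4, Yara:3.
The maximum eccentricity is 4, realized for instance by the pair Giulia–Akira via Giulia – Hana – Ivy – Yara – Akira. So the diameter is 4.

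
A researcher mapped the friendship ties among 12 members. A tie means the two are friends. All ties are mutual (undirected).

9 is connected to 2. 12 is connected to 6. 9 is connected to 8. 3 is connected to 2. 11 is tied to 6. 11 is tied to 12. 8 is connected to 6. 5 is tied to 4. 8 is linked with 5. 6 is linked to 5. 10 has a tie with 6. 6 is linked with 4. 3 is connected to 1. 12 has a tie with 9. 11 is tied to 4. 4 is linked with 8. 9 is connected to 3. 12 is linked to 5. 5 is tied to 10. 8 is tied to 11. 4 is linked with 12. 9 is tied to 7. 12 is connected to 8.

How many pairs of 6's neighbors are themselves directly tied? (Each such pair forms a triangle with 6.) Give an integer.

6's neighbors: 4, 5, 8, 10, 11, and 12.
Neighbor pairs that are themselves tied: 6–4–5; 6–4–8; 6–4–11; 6–4–12; 6–5–8; 6–5–10; 6–5–12; 6–8–11; 6–8–12; 6–11–12. Each forms one triangle with 6, for 10 in total.

10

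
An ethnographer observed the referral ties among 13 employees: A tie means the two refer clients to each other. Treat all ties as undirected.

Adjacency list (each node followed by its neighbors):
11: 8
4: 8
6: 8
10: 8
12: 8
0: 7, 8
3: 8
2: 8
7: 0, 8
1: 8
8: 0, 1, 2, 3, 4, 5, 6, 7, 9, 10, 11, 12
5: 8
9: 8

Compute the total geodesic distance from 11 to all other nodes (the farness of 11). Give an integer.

23

Distances from 11: 0:2, 1:2, 2:2, 3:2, 4:2, 5:2, 6:2, 7:2, 8:1, 9:2, 10:2, 12:2.
Sum = 2 + 2 + 2 + 2 + 2 + 2 + 2 + 2 + 1 + 2 + 2 + 2 = 23.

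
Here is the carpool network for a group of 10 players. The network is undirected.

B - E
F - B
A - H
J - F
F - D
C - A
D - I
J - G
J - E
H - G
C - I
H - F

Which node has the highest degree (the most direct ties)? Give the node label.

Degrees — A:2, B:2, C:2, D:2, E:2, F:4, G:2, H:3, I:2, J:3.
The maximum is 4, attained only by F.

F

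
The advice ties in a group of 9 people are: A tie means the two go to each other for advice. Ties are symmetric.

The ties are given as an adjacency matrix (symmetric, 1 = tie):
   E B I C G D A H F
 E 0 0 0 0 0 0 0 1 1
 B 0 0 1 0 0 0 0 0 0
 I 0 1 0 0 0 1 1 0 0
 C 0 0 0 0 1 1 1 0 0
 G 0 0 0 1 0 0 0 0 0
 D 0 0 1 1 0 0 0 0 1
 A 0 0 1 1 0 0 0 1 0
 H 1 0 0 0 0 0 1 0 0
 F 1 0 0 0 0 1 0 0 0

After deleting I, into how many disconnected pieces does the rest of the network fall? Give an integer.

Without I, the remaining ties split the others into: {A, C, D, E, F, G, H}; {B}.
That's 2 separate components.

2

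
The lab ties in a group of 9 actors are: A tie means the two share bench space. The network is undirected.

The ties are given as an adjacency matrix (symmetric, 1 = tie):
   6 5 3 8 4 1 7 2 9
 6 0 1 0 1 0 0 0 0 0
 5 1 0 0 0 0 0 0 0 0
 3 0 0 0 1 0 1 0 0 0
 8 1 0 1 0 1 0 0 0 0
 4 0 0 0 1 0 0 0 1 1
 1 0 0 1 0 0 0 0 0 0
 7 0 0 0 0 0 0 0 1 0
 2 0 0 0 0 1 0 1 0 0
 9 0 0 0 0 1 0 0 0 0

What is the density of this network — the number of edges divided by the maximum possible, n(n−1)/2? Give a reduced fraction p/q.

2/9

There are 8 edges and 9 nodes, so the maximum possible is C(9,2) = 36.
Density = 8/36 = 2/9.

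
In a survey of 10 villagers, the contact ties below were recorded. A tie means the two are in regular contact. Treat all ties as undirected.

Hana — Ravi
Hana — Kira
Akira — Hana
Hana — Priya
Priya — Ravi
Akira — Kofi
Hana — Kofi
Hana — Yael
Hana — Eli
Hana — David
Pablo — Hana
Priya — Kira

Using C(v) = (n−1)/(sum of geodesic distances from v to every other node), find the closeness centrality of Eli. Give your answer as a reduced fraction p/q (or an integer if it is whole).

Distances from Eli: Akira:2, David:2, Hana:1, Kira:2, Kofi:2, Pablo:2, Priya:2, Ravi:2, Yael:2. Sum = 17.
n = 10, so closeness = 9/17.

9/17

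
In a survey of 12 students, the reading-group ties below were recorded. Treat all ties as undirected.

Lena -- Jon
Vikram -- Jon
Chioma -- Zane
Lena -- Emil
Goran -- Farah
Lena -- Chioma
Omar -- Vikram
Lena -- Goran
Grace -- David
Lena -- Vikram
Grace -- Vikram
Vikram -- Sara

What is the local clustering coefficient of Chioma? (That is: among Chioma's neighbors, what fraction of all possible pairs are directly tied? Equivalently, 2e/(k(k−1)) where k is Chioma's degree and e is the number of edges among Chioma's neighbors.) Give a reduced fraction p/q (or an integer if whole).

0

Chioma's neighbors: Lena and Zane (k = 2).
Possible neighbor pairs: C(2,2) = 1. Edges among them: none → e = 0.
Clustering(Chioma) = 0/1.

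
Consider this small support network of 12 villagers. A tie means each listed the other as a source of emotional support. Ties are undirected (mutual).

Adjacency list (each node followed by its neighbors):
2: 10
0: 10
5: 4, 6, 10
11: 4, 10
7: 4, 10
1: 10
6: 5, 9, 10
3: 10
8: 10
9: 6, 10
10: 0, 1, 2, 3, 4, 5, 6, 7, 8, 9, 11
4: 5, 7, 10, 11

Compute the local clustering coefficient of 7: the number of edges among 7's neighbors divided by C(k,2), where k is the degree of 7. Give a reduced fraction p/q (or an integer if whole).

1

7's neighbors: 4 and 10 (k = 2).
Possible neighbor pairs: C(2,2) = 1. Edges among them: 4–10 → e = 1.
Clustering(7) = 1/1.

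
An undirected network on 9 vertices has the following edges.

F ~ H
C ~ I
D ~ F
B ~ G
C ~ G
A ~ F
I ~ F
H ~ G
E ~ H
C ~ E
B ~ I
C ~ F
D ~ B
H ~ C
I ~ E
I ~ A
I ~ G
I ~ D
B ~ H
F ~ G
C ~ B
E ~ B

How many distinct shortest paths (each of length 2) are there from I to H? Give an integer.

The shortest distance is 2. The length-2 paths are: I–G–H; I–E–H; I–B–H; I–C–H; I–F–H.
That gives 5 distinct shortest paths.

5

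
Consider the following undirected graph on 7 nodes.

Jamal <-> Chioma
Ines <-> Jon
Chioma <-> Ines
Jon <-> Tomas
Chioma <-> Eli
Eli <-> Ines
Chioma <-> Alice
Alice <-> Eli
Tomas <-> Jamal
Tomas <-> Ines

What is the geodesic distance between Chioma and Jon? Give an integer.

2

One shortest route is Chioma – Ines – Jon, which uses 2 edges, and Chioma and Jon are not directly tied, so nothing shorter exists. So d(Chioma,Jon) = 2.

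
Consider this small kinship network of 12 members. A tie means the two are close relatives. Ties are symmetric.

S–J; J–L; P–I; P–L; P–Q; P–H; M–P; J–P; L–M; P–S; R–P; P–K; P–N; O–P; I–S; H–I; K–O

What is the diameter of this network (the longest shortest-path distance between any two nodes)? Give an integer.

2

Eccentricity of each node (its greatest distance to any other): H:2, I:2, J:2, K:2, L:2, M:2, N:2, O:2, P:1, Q:2, R:2, S:2.
The maximum eccentricity is 2, realized for instance by the pair R–N via R – P – N. So the diameter is 2.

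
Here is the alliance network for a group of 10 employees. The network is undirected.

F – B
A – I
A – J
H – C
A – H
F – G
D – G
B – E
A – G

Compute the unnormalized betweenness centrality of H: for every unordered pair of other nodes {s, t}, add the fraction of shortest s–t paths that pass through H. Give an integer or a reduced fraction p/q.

8

Pairs whose geodesics pass through H — I–C: 1; F–C: 1; B–C: 1; D–C: 1; C–E: 1; C–A: 1; C–G: 1; C–J: 1.
All other pairs contribute 0.
Summing the contributions gives betweenness(H) = 8.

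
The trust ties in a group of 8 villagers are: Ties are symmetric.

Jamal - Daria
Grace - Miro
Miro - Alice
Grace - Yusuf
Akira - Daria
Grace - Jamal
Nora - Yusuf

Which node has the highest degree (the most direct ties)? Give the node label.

Grace

Degrees — Akira:1, Alice:1, Daria:2, Grace:3, Jamal:2, Miro:2, Nora:1, Yusuf:2.
The maximum is 3, attained only by Grace.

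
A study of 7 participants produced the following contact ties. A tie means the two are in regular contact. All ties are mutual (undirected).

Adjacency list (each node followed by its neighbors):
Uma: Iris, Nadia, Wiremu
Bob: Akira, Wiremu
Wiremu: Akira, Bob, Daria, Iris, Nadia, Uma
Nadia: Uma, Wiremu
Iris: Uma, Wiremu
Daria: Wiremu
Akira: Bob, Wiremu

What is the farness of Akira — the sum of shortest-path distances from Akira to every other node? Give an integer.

Distances from Akira: Bob:1, Daria:2, Iris:2, Nadia:2, Uma:2, Wiremu:1.
Sum = 1 + 2 + 2 + 2 + 2 + 1 = 10.

10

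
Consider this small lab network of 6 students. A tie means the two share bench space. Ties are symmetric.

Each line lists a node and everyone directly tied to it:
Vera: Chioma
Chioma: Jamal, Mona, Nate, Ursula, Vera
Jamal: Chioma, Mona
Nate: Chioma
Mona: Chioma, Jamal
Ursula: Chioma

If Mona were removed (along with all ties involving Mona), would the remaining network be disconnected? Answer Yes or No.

Even without Mona, every remaining node can still reach every other (the residual graph is connected), so Mona is not a cut vertex.

No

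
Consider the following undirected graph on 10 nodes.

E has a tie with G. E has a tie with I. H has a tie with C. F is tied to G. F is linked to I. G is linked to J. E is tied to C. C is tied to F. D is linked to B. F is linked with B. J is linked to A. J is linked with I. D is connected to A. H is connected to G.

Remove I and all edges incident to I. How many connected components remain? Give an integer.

1

I's neighbors (E, F, and J) remain reachable from one another through other ties, so the rest of the network stays in one piece.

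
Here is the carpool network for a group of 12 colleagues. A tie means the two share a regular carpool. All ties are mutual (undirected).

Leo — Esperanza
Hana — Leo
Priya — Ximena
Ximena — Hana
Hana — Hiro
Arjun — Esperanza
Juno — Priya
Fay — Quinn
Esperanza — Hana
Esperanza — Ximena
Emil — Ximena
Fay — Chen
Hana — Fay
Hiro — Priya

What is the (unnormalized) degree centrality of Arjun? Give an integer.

1

Arjun is directly tied to Esperanza. That is 1 neighbor, so the degree of Arjun is 1.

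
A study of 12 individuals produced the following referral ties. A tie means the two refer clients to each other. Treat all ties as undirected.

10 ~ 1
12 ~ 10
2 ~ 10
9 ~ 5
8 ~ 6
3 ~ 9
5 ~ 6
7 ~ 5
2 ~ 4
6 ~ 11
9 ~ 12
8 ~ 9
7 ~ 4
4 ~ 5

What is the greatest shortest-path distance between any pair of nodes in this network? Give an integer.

6

Eccentricity of each node (its greatest distance to any other): 1:6, 2:4, 3:4, 4:3, 5:4, 6:5, 7:4, 8:4, 9:3, 10:5, 11:6, 12:4.
The maximum eccentricity is 6, realized for instance by the pair 11–1 via 11 – 6 – 5 – 4 – 2 – 10 – 1. So the diameter is 6.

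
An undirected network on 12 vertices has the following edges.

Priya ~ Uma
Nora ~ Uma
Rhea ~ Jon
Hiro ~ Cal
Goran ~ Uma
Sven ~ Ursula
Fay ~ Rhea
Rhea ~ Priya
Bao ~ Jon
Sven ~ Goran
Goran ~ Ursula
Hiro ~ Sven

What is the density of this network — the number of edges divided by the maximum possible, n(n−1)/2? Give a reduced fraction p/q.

2/11

There are 12 edges and 12 nodes, so the maximum possible is C(12,2) = 66.
Density = 12/66 = 2/11.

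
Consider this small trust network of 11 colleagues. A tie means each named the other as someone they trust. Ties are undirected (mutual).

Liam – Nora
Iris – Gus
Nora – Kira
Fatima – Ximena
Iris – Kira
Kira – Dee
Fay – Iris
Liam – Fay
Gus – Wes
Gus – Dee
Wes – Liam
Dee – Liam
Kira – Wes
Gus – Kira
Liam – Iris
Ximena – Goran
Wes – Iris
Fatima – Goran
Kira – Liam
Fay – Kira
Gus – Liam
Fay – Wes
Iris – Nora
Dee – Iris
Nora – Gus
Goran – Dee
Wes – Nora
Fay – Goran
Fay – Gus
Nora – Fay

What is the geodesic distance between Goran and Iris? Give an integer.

2

One shortest route is Goran – Fay – Iris, which uses 2 edges, and Goran and Iris are not directly tied, so nothing shorter exists. So d(Goran,Iris) = 2.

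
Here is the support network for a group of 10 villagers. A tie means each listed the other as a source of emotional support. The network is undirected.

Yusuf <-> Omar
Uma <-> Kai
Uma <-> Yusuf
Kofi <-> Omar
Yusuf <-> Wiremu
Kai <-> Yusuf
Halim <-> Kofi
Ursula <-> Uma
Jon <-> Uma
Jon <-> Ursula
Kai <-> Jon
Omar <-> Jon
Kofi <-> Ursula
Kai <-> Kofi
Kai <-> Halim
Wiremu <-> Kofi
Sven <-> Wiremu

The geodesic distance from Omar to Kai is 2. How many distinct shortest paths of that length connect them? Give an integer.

3

The shortest distance is 2. The length-2 paths are: Omar–Kofi–Kai; Omar–Jon–Kai; Omar–Yusuf–Kai.
That gives 3 distinct shortest paths.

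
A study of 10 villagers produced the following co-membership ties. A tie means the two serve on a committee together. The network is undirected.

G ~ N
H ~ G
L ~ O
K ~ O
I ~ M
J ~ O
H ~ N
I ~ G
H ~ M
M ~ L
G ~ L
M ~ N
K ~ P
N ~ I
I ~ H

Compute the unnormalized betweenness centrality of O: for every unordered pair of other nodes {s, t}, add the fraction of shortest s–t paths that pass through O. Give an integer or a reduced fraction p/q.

Pairs whose geodesics pass through O — P–J: 1; P–G: 1; P–L: 1; P–I: 2/2; P–M: 1; P–H: 2/2; P–N: 2/2; K–J: 1; K–G: 1; K–L: 1; K–I: 2/2; K–M: 1; K–H: 2/2; K–N: 2/2 … (+6 more pairs).
All other pairs contribute 0.
Summing the contributions gives betweenness(O) = 20.

20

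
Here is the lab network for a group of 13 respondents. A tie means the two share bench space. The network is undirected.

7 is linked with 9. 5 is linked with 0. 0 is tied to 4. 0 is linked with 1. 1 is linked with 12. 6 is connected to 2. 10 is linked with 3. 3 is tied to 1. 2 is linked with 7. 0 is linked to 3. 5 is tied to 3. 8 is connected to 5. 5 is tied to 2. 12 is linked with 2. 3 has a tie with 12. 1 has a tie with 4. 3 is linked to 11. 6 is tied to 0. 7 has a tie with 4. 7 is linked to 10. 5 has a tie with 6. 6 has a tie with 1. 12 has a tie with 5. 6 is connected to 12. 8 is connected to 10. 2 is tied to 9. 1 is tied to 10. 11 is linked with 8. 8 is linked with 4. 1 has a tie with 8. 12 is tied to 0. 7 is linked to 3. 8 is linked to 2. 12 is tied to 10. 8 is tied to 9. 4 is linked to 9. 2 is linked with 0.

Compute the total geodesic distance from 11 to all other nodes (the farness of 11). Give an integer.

23

Distances from 11: 0:2, 1:2, 2:2, 3:1, 4:2, 5:2, 6:3, 7:2, 8:1, 9:2, 10:2, 12:2.
Sum = 2 + 2 + 2 + 1 + 2 + 2 + 3 + 2 + 1 + 2 + 2 + 2 = 23.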